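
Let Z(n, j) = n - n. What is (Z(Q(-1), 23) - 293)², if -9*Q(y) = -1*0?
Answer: 85849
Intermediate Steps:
Q(y) = 0 (Q(y) = -(-1)*0/9 = -⅑*0 = 0)
Z(n, j) = 0
(Z(Q(-1), 23) - 293)² = (0 - 293)² = (-293)² = 85849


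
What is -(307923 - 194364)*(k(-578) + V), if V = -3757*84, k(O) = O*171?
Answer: 47061802134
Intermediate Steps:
k(O) = 171*O
V = -315588
-(307923 - 194364)*(k(-578) + V) = -(307923 - 194364)*(171*(-578) - 315588) = -113559*(-98838 - 315588) = -113559*(-414426) = -1*(-47061802134) = 47061802134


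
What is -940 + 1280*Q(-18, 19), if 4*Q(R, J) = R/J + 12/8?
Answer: -14500/19 ≈ -763.16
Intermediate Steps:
Q(R, J) = 3/8 + R/(4*J) (Q(R, J) = (R/J + 12/8)/4 = (R/J + 12*(⅛))/4 = (R/J + 3/2)/4 = (3/2 + R/J)/4 = 3/8 + R/(4*J))
-940 + 1280*Q(-18, 19) = -940 + 1280*(3/8 + (¼)*(-18)/19) = -940 + 1280*(3/8 + (¼)*(-18)*(1/19)) = -940 + 1280*(3/8 - 9/38) = -940 + 1280*(21/152) = -940 + 3360/19 = -14500/19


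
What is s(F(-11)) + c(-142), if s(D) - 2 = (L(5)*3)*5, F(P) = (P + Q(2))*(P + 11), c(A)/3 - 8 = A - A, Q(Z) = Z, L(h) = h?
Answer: 101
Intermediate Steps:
c(A) = 24 (c(A) = 24 + 3*(A - A) = 24 + 3*0 = 24 + 0 = 24)
F(P) = (2 + P)*(11 + P) (F(P) = (P + 2)*(P + 11) = (2 + P)*(11 + P))
s(D) = 77 (s(D) = 2 + (5*3)*5 = 2 + 15*5 = 2 + 75 = 77)
s(F(-11)) + c(-142) = 77 + 24 = 101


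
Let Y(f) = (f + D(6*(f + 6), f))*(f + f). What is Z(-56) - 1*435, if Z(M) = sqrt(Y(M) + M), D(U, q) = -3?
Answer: -435 + 6*sqrt(182) ≈ -354.06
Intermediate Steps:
Y(f) = 2*f*(-3 + f) (Y(f) = (f - 3)*(f + f) = (-3 + f)*(2*f) = 2*f*(-3 + f))
Z(M) = sqrt(M + 2*M*(-3 + M)) (Z(M) = sqrt(2*M*(-3 + M) + M) = sqrt(M + 2*M*(-3 + M)))
Z(-56) - 1*435 = sqrt(-56*(-5 + 2*(-56))) - 1*435 = sqrt(-56*(-5 - 112)) - 435 = sqrt(-56*(-117)) - 435 = sqrt(6552) - 435 = 6*sqrt(182) - 435 = -435 + 6*sqrt(182)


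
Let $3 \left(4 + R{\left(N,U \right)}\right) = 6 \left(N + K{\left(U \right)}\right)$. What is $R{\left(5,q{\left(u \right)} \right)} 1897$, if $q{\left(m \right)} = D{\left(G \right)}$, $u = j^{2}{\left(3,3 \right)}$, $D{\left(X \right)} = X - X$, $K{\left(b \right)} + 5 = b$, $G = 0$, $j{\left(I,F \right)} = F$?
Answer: $-7588$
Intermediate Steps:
$K{\left(b \right)} = -5 + b$
$D{\left(X \right)} = 0$
$u = 9$ ($u = 3^{2} = 9$)
$q{\left(m \right)} = 0$
$R{\left(N,U \right)} = -14 + 2 N + 2 U$ ($R{\left(N,U \right)} = -4 + \frac{6 \left(N + \left(-5 + U\right)\right)}{3} = -4 + \frac{6 \left(-5 + N + U\right)}{3} = -4 + \frac{-30 + 6 N + 6 U}{3} = -4 + \left(-10 + 2 N + 2 U\right) = -14 + 2 N + 2 U$)
$R{\left(5,q{\left(u \right)} \right)} 1897 = \left(-14 + 2 \cdot 5 + 2 \cdot 0\right) 1897 = \left(-14 + 10 + 0\right) 1897 = \left(-4\right) 1897 = -7588$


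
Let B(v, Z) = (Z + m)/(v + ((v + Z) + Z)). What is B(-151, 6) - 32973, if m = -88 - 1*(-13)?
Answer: -9562101/290 ≈ -32973.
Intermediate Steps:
m = -75 (m = -88 + 13 = -75)
B(v, Z) = (-75 + Z)/(2*Z + 2*v) (B(v, Z) = (Z - 75)/(v + ((v + Z) + Z)) = (-75 + Z)/(v + ((Z + v) + Z)) = (-75 + Z)/(v + (v + 2*Z)) = (-75 + Z)/(2*Z + 2*v))
B(-151, 6) - 32973 = (-75 + 6)/(2*(6 - 151)) - 32973 = (1/2)*(-69)/(-145) - 32973 = (1/2)*(-1/145)*(-69) - 32973 = 69/290 - 32973 = -9562101/290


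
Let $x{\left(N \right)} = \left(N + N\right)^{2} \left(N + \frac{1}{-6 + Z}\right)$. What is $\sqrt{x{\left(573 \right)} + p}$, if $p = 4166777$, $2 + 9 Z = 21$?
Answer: $\frac{\sqrt{926539940585}}{35} \approx 27502.0$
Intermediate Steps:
$Z = \frac{19}{9}$ ($Z = - \frac{2}{9} + \frac{1}{9} \cdot 21 = - \frac{2}{9} + \frac{7}{3} = \frac{19}{9} \approx 2.1111$)
$x{\left(N \right)} = 4 N^{2} \left(- \frac{9}{35} + N\right)$ ($x{\left(N \right)} = \left(N + N\right)^{2} \left(N + \frac{1}{-6 + \frac{19}{9}}\right) = \left(2 N\right)^{2} \left(N + \frac{1}{- \frac{35}{9}}\right) = 4 N^{2} \left(N - \frac{9}{35}\right) = 4 N^{2} \left(- \frac{9}{35} + N\right)$)
$\sqrt{x{\left(573 \right)} + p} = \sqrt{573^{2} \left(- \frac{36}{35} + 4 \cdot 573\right) + 4166777} = \sqrt{328329 \left(- \frac{36}{35} + 2292\right) + 4166777} = \sqrt{328329 \cdot \frac{80184}{35} + 4166777} = \sqrt{\frac{26326732536}{35} + 4166777} = \sqrt{\frac{26472569731}{35}} = \frac{\sqrt{926539940585}}{35}$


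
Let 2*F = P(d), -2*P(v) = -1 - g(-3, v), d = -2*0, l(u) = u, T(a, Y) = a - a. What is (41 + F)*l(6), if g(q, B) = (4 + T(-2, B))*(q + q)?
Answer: 423/2 ≈ 211.50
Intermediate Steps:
T(a, Y) = 0
g(q, B) = 8*q (g(q, B) = (4 + 0)*(q + q) = 4*(2*q) = 8*q)
d = 0
P(v) = -23/2 (P(v) = -(-1 - 8*(-3))/2 = -(-1 - 1*(-24))/2 = -(-1 + 24)/2 = -½*23 = -23/2)
F = -23/4 (F = (½)*(-23/2) = -23/4 ≈ -5.7500)
(41 + F)*l(6) = (41 - 23/4)*6 = (141/4)*6 = 423/2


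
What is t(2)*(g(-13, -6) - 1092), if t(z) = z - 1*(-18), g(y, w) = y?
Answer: -22100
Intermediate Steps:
t(z) = 18 + z (t(z) = z + 18 = 18 + z)
t(2)*(g(-13, -6) - 1092) = (18 + 2)*(-13 - 1092) = 20*(-1105) = -22100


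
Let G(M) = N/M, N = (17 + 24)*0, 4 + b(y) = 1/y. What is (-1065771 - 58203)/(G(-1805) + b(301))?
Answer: 112772058/401 ≈ 2.8123e+5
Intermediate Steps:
b(y) = -4 + 1/y
N = 0 (N = 41*0 = 0)
G(M) = 0 (G(M) = 0/M = 0)
(-1065771 - 58203)/(G(-1805) + b(301)) = (-1065771 - 58203)/(0 + (-4 + 1/301)) = -1123974/(0 + (-4 + 1/301)) = -1123974/(0 - 1203/301) = -1123974/(-1203/301) = -1123974*(-301/1203) = 112772058/401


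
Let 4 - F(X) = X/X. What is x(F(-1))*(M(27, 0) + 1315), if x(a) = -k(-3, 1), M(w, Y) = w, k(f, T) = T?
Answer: -1342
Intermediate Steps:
F(X) = 3 (F(X) = 4 - X/X = 4 - 1*1 = 4 - 1 = 3)
x(a) = -1 (x(a) = -1*1 = -1)
x(F(-1))*(M(27, 0) + 1315) = -(27 + 1315) = -1*1342 = -1342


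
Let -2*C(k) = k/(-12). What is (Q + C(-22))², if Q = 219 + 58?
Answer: 10975969/144 ≈ 76222.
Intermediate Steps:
C(k) = k/24 (C(k) = -k/(2*(-12)) = -k*(-1)/(2*12) = -(-1)*k/24 = k/24)
Q = 277
(Q + C(-22))² = (277 + (1/24)*(-22))² = (277 - 11/12)² = (3313/12)² = 10975969/144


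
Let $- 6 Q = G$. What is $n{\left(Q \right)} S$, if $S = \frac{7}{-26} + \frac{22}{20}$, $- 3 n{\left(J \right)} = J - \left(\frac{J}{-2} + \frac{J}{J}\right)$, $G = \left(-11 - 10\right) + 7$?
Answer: $- \frac{9}{13} \approx -0.69231$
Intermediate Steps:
$G = -14$ ($G = -21 + 7 = -14$)
$Q = \frac{7}{3}$ ($Q = \left(- \frac{1}{6}\right) \left(-14\right) = \frac{7}{3} \approx 2.3333$)
$n{\left(J \right)} = \frac{1}{3} - \frac{J}{2}$ ($n{\left(J \right)} = - \frac{J - \left(\frac{J}{-2} + \frac{J}{J}\right)}{3} = - \frac{J - \left(J \left(- \frac{1}{2}\right) + 1\right)}{3} = - \frac{J - \left(- \frac{J}{2} + 1\right)}{3} = - \frac{J - \left(1 - \frac{J}{2}\right)}{3} = - \frac{J + \left(-1 + \frac{J}{2}\right)}{3} = - \frac{-1 + \frac{3 J}{2}}{3} = \frac{1}{3} - \frac{J}{2}$)
$S = \frac{54}{65}$ ($S = 7 \left(- \frac{1}{26}\right) + 22 \cdot \frac{1}{20} = - \frac{7}{26} + \frac{11}{10} = \frac{54}{65} \approx 0.83077$)
$n{\left(Q \right)} S = \left(\frac{1}{3} - \frac{7}{6}\right) \frac{54}{65} = \left(- \frac{5}{6}\right) \frac{54}{65} = - \frac{9}{13}$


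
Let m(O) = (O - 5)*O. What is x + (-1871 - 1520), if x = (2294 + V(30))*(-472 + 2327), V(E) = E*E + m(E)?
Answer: 7312729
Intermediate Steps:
m(O) = O*(-5 + O) (m(O) = (-5 + O)*O = O*(-5 + O))
V(E) = E² + E*(-5 + E) (V(E) = E*E + E*(-5 + E) = E² + E*(-5 + E))
x = 7316120 (x = (2294 + 30*(-5 + 2*30))*(-472 + 2327) = (2294 + 30*(-5 + 60))*1855 = (2294 + 30*55)*1855 = (2294 + 1650)*1855 = 3944*1855 = 7316120)
x + (-1871 - 1520) = 7316120 + (-1871 - 1520) = 7316120 - 3391 = 7312729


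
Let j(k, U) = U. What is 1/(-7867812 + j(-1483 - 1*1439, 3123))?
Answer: -1/7864689 ≈ -1.2715e-7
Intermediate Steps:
1/(-7867812 + j(-1483 - 1*1439, 3123)) = 1/(-7867812 + 3123) = 1/(-7864689) = -1/7864689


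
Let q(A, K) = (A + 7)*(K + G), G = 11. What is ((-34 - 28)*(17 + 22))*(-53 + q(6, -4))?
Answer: -91884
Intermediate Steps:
q(A, K) = (7 + A)*(11 + K) (q(A, K) = (A + 7)*(K + 11) = (7 + A)*(11 + K))
((-34 - 28)*(17 + 22))*(-53 + q(6, -4)) = ((-34 - 28)*(17 + 22))*(-53 + (77 + 7*(-4) + 11*6 + 6*(-4))) = (-62*39)*(-53 + (77 - 28 + 66 - 24)) = -2418*(-53 + 91) = -2418*38 = -91884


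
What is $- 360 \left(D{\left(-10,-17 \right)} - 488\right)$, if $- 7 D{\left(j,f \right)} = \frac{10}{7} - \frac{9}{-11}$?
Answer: $\frac{94753800}{539} \approx 1.758 \cdot 10^{5}$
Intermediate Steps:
$D{\left(j,f \right)} = - \frac{173}{539}$ ($D{\left(j,f \right)} = - \frac{\frac{10}{7} - \frac{9}{-11}}{7} = - \frac{10 \cdot \frac{1}{7} - - \frac{9}{11}}{7} = - \frac{\frac{10}{7} + \frac{9}{11}}{7} = \left(- \frac{1}{7}\right) \frac{173}{77} = - \frac{173}{539}$)
$- 360 \left(D{\left(-10,-17 \right)} - 488\right) = - 360 \left(- \frac{173}{539} - 488\right) = \left(-360\right) \left(- \frac{263205}{539}\right) = \frac{94753800}{539}$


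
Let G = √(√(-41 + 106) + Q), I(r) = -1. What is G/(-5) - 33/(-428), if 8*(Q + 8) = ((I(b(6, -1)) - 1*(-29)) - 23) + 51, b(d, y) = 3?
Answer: 33/428 - √(-1 + √65)/5 ≈ -0.45440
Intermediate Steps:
Q = -1 (Q = -8 + (((-1 - 1*(-29)) - 23) + 51)/8 = -8 + (((-1 + 29) - 23) + 51)/8 = -8 + ((28 - 23) + 51)/8 = -8 + (5 + 51)/8 = -8 + (⅛)*56 = -8 + 7 = -1)
G = √(-1 + √65) (G = √(√(-41 + 106) - 1) = √(√65 - 1) = √(-1 + √65) ≈ 2.6575)
G/(-5) - 33/(-428) = √(-1 + √65)/(-5) - 33/(-428) = √(-1 + √65)*(-⅕) - 33*(-1/428) = -√(-1 + √65)/5 + 33/428 = 33/428 - √(-1 + √65)/5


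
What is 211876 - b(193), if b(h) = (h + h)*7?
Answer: 209174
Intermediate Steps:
b(h) = 14*h (b(h) = (2*h)*7 = 14*h)
211876 - b(193) = 211876 - 14*193 = 211876 - 1*2702 = 211876 - 2702 = 209174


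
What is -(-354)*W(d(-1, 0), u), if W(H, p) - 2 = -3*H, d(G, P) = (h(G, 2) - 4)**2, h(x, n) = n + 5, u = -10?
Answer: -8850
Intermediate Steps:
h(x, n) = 5 + n
d(G, P) = 9 (d(G, P) = ((5 + 2) - 4)**2 = (7 - 4)**2 = 3**2 = 9)
W(H, p) = 2 - 3*H
-(-354)*W(d(-1, 0), u) = -(-354)*(2 - 3*9) = -(-354)*(2 - 27) = -(-354)*(-25) = -354*25 = -8850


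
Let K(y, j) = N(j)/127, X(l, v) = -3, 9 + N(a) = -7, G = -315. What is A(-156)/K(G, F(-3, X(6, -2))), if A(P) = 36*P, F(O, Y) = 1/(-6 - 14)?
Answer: 44577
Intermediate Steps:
N(a) = -16 (N(a) = -9 - 7 = -16)
F(O, Y) = -1/20 (F(O, Y) = 1/(-20) = -1/20)
K(y, j) = -16/127
A(-156)/K(G, F(-3, X(6, -2))) = (36*(-156))/(-16/127) = -5616*(-127/16) = 44577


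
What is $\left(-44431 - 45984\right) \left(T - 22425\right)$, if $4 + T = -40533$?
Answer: $5692709230$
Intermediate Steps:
$T = -40537$ ($T = -4 - 40533 = -40537$)
$\left(-44431 - 45984\right) \left(T - 22425\right) = \left(-44431 - 45984\right) \left(-40537 - 22425\right) = \left(-90415\right) \left(-62962\right) = 5692709230$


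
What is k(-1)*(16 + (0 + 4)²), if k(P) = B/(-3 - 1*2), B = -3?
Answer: 96/5 ≈ 19.200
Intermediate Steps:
k(P) = ⅗ (k(P) = -3/(-3 - 1*2) = -3/(-3 - 2) = -3/(-5) = -3*(-⅕) = ⅗)
k(-1)*(16 + (0 + 4)²) = 3*(16 + (0 + 4)²)/5 = 3*(16 + 4²)/5 = 3*(16 + 16)/5 = (⅗)*32 = 96/5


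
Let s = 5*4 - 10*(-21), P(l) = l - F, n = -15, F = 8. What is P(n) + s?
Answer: 207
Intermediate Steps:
P(l) = -8 + l (P(l) = l - 1*8 = l - 8 = -8 + l)
s = 230 (s = 20 + 210 = 230)
P(n) + s = (-8 - 15) + 230 = -23 + 230 = 207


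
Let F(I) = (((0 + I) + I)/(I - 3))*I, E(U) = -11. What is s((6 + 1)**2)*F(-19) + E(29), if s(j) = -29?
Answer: 10348/11 ≈ 940.73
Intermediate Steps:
F(I) = 2*I**2/(-3 + I) (F(I) = ((I + I)/(-3 + I))*I = ((2*I)/(-3 + I))*I = (2*I/(-3 + I))*I = 2*I**2/(-3 + I))
s((6 + 1)**2)*F(-19) + E(29) = -58*(-19)**2/(-3 - 19) - 11 = -58*361/(-22) - 11 = -58*361*(-1)/22 - 11 = -29*(-361/11) - 11 = 10469/11 - 11 = 10348/11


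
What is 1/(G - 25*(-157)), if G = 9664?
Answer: 1/13589 ≈ 7.3589e-5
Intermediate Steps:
1/(G - 25*(-157)) = 1/(9664 - 25*(-157)) = 1/(9664 + 3925) = 1/13589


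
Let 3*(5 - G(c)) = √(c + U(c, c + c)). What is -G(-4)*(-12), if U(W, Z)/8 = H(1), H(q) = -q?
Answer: 60 - 8*I*√3 ≈ 60.0 - 13.856*I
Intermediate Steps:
U(W, Z) = -8 (U(W, Z) = 8*(-1*1) = 8*(-1) = -8)
G(c) = 5 - √(-8 + c)/3 (G(c) = 5 - √(c - 8)/3 = 5 - √(-8 + c)/3)
-G(-4)*(-12) = -(5 - √(-8 - 4)/3)*(-12) = -(5 - 2*I*√3/3)*(-12) = -(-60 + 8*I*√3) = 60 - 8*I*√3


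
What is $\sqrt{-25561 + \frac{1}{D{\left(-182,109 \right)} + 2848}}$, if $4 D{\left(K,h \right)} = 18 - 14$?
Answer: $\frac{2 i \sqrt{51868386878}}{2849} \approx 159.88 i$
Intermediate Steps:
$D{\left(K,h \right)} = 1$ ($D{\left(K,h \right)} = \frac{18 - 14}{4} = \frac{1}{4} \cdot 4 = 1$)
$\sqrt{-25561 + \frac{1}{D{\left(-182,109 \right)} + 2848}} = \sqrt{-25561 + \frac{1}{1 + 2848}} = \sqrt{-25561 + \frac{1}{2849}} = \sqrt{- \frac{72823288}{2849}} = \frac{2 i \sqrt{51868386878}}{2849}$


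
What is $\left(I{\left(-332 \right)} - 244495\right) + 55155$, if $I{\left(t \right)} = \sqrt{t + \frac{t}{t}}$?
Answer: $-189340 + i \sqrt{331} \approx -1.8934 \cdot 10^{5} + 18.193 i$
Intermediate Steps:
$I{\left(t \right)} = \sqrt{1 + t}$ ($I{\left(t \right)} = \sqrt{t + 1} = \sqrt{1 + t}$)
$\left(I{\left(-332 \right)} - 244495\right) + 55155 = \left(\sqrt{1 - 332} - 244495\right) + 55155 = \left(\sqrt{-331} - 244495\right) + 55155 = \left(i \sqrt{331} - 244495\right) + 55155 = \left(-244495 + i \sqrt{331}\right) + 55155 = -189340 + i \sqrt{331}$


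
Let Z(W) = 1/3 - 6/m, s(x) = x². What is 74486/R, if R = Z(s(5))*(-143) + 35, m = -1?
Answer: -111729/1306 ≈ -85.551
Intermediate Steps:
Z(W) = 19/3 (Z(W) = 1/3 - 6/(-1) = 1*(⅓) - 6*(-1) = ⅓ + 6 = 19/3)
R = -2612/3 (R = (19/3)*(-143) + 35 = -2717/3 + 35 = -2612/3 ≈ -870.67)
74486/R = 74486/(-2612/3) = 74486*(-3/2612) = -111729/1306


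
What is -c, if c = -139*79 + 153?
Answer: 10828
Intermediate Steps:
c = -10828 (c = -10981 + 153 = -10828)
-c = -1*(-10828) = 10828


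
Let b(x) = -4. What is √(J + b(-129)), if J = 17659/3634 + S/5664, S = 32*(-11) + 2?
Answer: √1319945406537/1286436 ≈ 0.89308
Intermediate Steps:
S = -350 (S = -352 + 2 = -350)
J = 24687169/5145744 (J = 17659/3634 - 350/5664 = 17659*(1/3634) - 350*1/5664 = 17659/3634 - 175/2832 = 24687169/5145744 ≈ 4.7976)
√(J + b(-129)) = √(24687169/5145744 - 4) = √(4104193/5145744) = √1319945406537/1286436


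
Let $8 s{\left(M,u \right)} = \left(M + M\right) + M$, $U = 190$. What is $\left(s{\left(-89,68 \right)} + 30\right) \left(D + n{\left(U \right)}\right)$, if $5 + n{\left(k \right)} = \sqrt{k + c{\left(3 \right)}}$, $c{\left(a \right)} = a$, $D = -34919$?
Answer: $\frac{235737}{2} - \frac{27 \sqrt{193}}{8} \approx 1.1782 \cdot 10^{5}$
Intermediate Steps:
$s{\left(M,u \right)} = \frac{3 M}{8}$ ($s{\left(M,u \right)} = \frac{\left(M + M\right) + M}{8} = \frac{2 M + M}{8} = \frac{3 M}{8}$)
$n{\left(k \right)} = -5 + \sqrt{3 + k}$ ($n{\left(k \right)} = -5 + \sqrt{k + 3} = -5 + \sqrt{3 + k}$)
$\left(s{\left(-89,68 \right)} + 30\right) \left(D + n{\left(U \right)}\right) = \left(\frac{3}{8} \left(-89\right) + 30\right) \left(-34919 - \left(5 - \sqrt{3 + 190}\right)\right) = \left(- \frac{267}{8} + 30\right) \left(-34919 - \left(5 - \sqrt{193}\right)\right) = - \frac{27 \left(-34924 + \sqrt{193}\right)}{8} = \frac{235737}{2} - \frac{27 \sqrt{193}}{8}$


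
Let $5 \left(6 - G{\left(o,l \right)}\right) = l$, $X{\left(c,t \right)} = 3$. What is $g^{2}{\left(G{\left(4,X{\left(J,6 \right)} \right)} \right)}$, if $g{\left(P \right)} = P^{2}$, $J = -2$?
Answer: $\frac{531441}{625} \approx 850.31$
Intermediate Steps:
$G{\left(o,l \right)} = 6 - \frac{l}{5}$
$g^{2}{\left(G{\left(4,X{\left(J,6 \right)} \right)} \right)} = \left(\left(6 - \frac{3}{5}\right)^{2}\right)^{2} = \left(\left(\frac{27}{5}\right)^{2}\right)^{2} = \left(\frac{729}{25}\right)^{2} = \frac{531441}{625}$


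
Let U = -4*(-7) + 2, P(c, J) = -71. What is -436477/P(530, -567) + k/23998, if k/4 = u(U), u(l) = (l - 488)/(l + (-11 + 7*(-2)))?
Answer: 368822149/59995 ≈ 6147.5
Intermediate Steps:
U = 30 (U = 28 + 2 = 30)
u(l) = (-488 + l)/(-25 + l) (u(l) = (-488 + l)/(l + (-11 - 14)) = (-488 + l)/(l - 25) = (-488 + l)/(-25 + l))
k = -1832/5 (k = 4*((-488 + 30)/(-25 + 30)) = 4*(-458/5) = -1832/5 ≈ -366.40)
-436477/P(530, -567) + k/23998 = -436477/(-71) - 1832/5/23998 = -436477*(-1/71) - 1832/5*1/23998 = 436477/71 - 916/59995 = 368822149/59995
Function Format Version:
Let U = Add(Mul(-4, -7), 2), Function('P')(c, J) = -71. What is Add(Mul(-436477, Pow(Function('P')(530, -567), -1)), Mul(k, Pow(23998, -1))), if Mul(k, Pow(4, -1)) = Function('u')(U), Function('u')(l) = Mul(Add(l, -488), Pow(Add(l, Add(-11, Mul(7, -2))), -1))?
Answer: Rational(368822149, 59995) ≈ 6147.5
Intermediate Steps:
U = 30 (U = Add(28, 2) = 30)
Function('u')(l) = Mul(Pow(Add(-25, l), -1), Add(-488, l)) (Function('u')(l) = Mul(Add(-488, l), Pow(Add(l, Add(-11, -14)), -1)) = Mul(Add(-488, l), Pow(Add(l, -25), -1)) = Mul(Add(-488, l), Pow(Add(-25, l), -1)) = Mul(Pow(Add(-25, l), -1), Add(-488, l)))
k = Rational(-1832, 5) (k = Mul(4, Mul(Pow(Add(-25, 30), -1), Add(-488, 30))) = Mul(4, Mul(Pow(5, -1), -458)) = Mul(4, Mul(Rational(1, 5), -458)) = Mul(4, Rational(-458, 5)) = Rational(-1832, 5) ≈ -366.40)
Add(Mul(-436477, Pow(Function('P')(530, -567), -1)), Mul(k, Pow(23998, -1))) = Add(Mul(-436477, Pow(-71, -1)), Mul(Rational(-1832, 5), Pow(23998, -1))) = Add(Mul(-436477, Rational(-1, 71)), Mul(Rational(-1832, 5), Rational(1, 23998))) = Add(Rational(436477, 71), Rational(-916, 59995)) = Rational(368822149, 59995)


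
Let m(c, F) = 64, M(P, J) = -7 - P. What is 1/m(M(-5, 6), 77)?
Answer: 1/64 ≈ 0.015625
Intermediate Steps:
1/m(M(-5, 6), 77) = 1/64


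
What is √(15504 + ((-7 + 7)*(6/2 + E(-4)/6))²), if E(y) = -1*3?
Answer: 4*√969 ≈ 124.52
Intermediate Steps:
E(y) = -3
√(15504 + ((-7 + 7)*(6/2 + E(-4)/6))²) = √(15504 + ((-7 + 7)*(6/2 - 3/6))²) = √(15504 + (0*(6*(½) - 3*⅙))²) = √(15504 + (0*(3 - ½))²) = √(15504 + (0*(5/2))²) = √(15504 + 0²) = √(15504 + 0) = √15504 = 4*√969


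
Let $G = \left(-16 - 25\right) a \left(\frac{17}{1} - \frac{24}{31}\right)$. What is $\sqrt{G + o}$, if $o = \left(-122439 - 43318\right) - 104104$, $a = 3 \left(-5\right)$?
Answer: $\frac{i \sqrt{249746726}}{31} \approx 509.79 i$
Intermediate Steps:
$a = -15$
$G = \frac{309345}{31}$ ($G = \left(-16 - 25\right) \left(-15\right) \left(\frac{17}{1} - \frac{24}{31}\right) = \left(-16 - 25\right) \left(-15\right) \left(17 \cdot 1 - \frac{24}{31}\right) = \left(-41\right) \left(-15\right) \left(17 - \frac{24}{31}\right) = 615 \cdot \frac{503}{31} = \frac{309345}{31} \approx 9978.9$)
$o = -269861$ ($o = -165757 - 104104 = -269861$)
$\sqrt{G + o} = \sqrt{\frac{309345}{31} - 269861} = \sqrt{- \frac{8056346}{31}} = \frac{i \sqrt{249746726}}{31}$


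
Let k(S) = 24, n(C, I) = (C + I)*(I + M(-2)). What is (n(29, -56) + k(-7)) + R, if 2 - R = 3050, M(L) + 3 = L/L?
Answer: -1458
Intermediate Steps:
M(L) = -2 (M(L) = -3 + L/L = -3 + 1 = -2)
n(C, I) = (-2 + I)*(C + I) (n(C, I) = (C + I)*(I - 2) = (C + I)*(-2 + I) = (-2 + I)*(C + I))
R = -3048 (R = 2 - 1*3050 = 2 - 3050 = -3048)
(n(29, -56) + k(-7)) + R = (((-56)² - 2*29 - 2*(-56) + 29*(-56)) + 24) - 3048 = ((3136 - 58 + 112 - 1624) + 24) - 3048 = (1566 + 24) - 3048 = 1590 - 3048 = -1458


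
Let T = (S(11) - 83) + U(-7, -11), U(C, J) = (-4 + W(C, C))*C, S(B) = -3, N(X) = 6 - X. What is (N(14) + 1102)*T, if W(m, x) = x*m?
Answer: -438694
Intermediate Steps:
W(m, x) = m*x
U(C, J) = C*(-4 + C**2) (U(C, J) = (-4 + C*C)*C = (-4 + C**2)*C = C*(-4 + C**2))
T = -401 (T = (-3 - 83) - 7*(-4 + (-7)**2) = -86 - 7*(-4 + 49) = -86 - 7*45 = -86 - 315 = -401)
(N(14) + 1102)*T = ((6 - 1*14) + 1102)*(-401) = ((6 - 14) + 1102)*(-401) = (-8 + 1102)*(-401) = 1094*(-401) = -438694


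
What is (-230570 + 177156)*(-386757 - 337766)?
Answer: 38699671522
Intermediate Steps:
(-230570 + 177156)*(-386757 - 337766) = -53414*(-724523) = 38699671522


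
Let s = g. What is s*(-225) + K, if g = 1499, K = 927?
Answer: -336348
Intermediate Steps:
s = 1499
s*(-225) + K = 1499*(-225) + 927 = -337275 + 927 = -336348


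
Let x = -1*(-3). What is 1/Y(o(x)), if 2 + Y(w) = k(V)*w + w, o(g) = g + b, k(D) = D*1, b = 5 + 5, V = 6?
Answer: 1/89 ≈ 0.011236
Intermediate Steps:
x = 3
b = 10
k(D) = D
o(g) = 10 + g (o(g) = g + 10 = 10 + g)
Y(w) = -2 + 7*w (Y(w) = -2 + (6*w + w) = -2 + 7*w)
1/Y(o(x)) = 1/(-2 + 7*(10 + 3)) = 1/(-2 + 7*13) = 1/(-2 + 91) = 1/89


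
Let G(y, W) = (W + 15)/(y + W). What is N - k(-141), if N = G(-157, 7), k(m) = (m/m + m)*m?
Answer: -1480511/75 ≈ -19740.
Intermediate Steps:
k(m) = m*(1 + m) (k(m) = (1 + m)*m = m*(1 + m))
G(y, W) = (15 + W)/(W + y)
N = -11/75 (N = (15 + 7)/(7 - 157) = 22/(-150) = -1/150*22 = -11/75 ≈ -0.14667)
N - k(-141) = -11/75 - (-141)*(1 - 141) = -11/75 - (-141)*(-140) = -11/75 - 1*19740 = -11/75 - 19740 = -1480511/75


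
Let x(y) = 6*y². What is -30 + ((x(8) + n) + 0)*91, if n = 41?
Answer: 38645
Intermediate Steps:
-30 + ((x(8) + n) + 0)*91 = -30 + ((6*8² + 41) + 0)*91 = -30 + ((6*64 + 41) + 0)*91 = -30 + ((384 + 41) + 0)*91 = -30 + (425 + 0)*91 = -30 + 425*91 = -30 + 38675 = 38645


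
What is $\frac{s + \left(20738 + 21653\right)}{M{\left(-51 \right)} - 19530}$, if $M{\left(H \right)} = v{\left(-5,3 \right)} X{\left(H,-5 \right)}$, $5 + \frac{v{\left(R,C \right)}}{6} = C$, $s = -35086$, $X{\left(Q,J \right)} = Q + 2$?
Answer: $- \frac{2435}{6314} \approx -0.38565$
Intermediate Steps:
$X{\left(Q,J \right)} = 2 + Q$
$v{\left(R,C \right)} = -30 + 6 C$
$M{\left(H \right)} = -24 - 12 H$ ($M{\left(H \right)} = \left(-30 + 6 \cdot 3\right) \left(2 + H\right) = \left(-30 + 18\right) \left(2 + H\right) = - 12 \left(2 + H\right) = -24 - 12 H$)
$\frac{s + \left(20738 + 21653\right)}{M{\left(-51 \right)} - 19530} = \frac{-35086 + \left(20738 + 21653\right)}{\left(-24 - -612\right) - 19530} = \frac{-35086 + 42391}{\left(-24 + 612\right) - 19530} = \frac{7305}{588 - 19530} = \frac{7305}{-18942} = 7305 \left(- \frac{1}{18942}\right) = - \frac{2435}{6314}$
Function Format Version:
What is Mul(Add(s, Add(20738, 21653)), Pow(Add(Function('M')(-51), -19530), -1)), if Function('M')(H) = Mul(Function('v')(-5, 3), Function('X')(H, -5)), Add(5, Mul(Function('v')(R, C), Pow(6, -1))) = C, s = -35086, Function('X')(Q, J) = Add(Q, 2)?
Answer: Rational(-2435, 6314) ≈ -0.38565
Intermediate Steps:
Function('X')(Q, J) = Add(2, Q)
Function('v')(R, C) = Add(-30, Mul(6, C))
Function('M')(H) = Add(-24, Mul(-12, H)) (Function('M')(H) = Mul(Add(-30, Mul(6, 3)), Add(2, H)) = Mul(Add(-30, 18), Add(2, H)) = Mul(-12, Add(2, H)) = Add(-24, Mul(-12, H)))
Mul(Add(s, Add(20738, 21653)), Pow(Add(Function('M')(-51), -19530), -1)) = Mul(Add(-35086, Add(20738, 21653)), Pow(Add(Add(-24, Mul(-12, -51)), -19530), -1)) = Mul(Add(-35086, 42391), Pow(Add(Add(-24, 612), -19530), -1)) = Mul(7305, Pow(Add(588, -19530), -1)) = Mul(7305, Pow(-18942, -1)) = Mul(7305, Rational(-1, 18942)) = Rational(-2435, 6314)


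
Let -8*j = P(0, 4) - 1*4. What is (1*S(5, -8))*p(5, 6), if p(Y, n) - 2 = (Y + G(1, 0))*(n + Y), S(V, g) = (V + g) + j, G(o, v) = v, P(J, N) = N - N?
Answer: -285/2 ≈ -142.50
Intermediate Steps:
P(J, N) = 0
j = ½ (j = -(0 - 1*4)/8 = -(0 - 4)/8 = -⅛*(-4) = ½ ≈ 0.50000)
S(V, g) = ½ + V + g (S(V, g) = (V + g) + ½ = ½ + V + g)
p(Y, n) = 2 + Y*(Y + n) (p(Y, n) = 2 + (Y + 0)*(n + Y) = 2 + Y*(Y + n))
(1*S(5, -8))*p(5, 6) = (1*(½ + 5 - 8))*(2 + 5² + 5*6) = (1*(-5/2))*(2 + 25 + 30) = -5/2*57 = -285/2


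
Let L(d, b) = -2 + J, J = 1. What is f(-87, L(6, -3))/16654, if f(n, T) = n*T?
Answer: 87/16654 ≈ 0.0052240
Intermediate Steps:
L(d, b) = -1 (L(d, b) = -2 + 1 = -1)
f(n, T) = T*n
f(-87, L(6, -3))/16654 = -1*(-87)/16654 = 87*(1/16654) = 87/16654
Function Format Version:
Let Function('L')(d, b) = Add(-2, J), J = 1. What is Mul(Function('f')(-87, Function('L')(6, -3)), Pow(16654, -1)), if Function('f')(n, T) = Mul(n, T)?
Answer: Rational(87, 16654) ≈ 0.0052240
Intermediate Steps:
Function('L')(d, b) = -1 (Function('L')(d, b) = Add(-2, 1) = -1)
Function('f')(n, T) = Mul(T, n)
Mul(Function('f')(-87, Function('L')(6, -3)), Pow(16654, -1)) = Mul(Mul(-1, -87), Pow(16654, -1)) = Mul(87, Rational(1, 16654)) = Rational(87, 16654)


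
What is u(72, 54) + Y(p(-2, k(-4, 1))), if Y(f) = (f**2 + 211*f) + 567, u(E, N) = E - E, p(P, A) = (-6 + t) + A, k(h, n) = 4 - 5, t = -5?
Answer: -1821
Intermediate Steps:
k(h, n) = -1
p(P, A) = -11 + A (p(P, A) = (-6 - 5) + A = -11 + A)
u(E, N) = 0
Y(f) = 567 + f**2 + 211*f
u(72, 54) + Y(p(-2, k(-4, 1))) = 0 + (567 + (-11 - 1)**2 + 211*(-11 - 1)) = 0 + (567 + (-12)**2 + 211*(-12)) = 0 + (567 + 144 - 2532) = 0 - 1821 = -1821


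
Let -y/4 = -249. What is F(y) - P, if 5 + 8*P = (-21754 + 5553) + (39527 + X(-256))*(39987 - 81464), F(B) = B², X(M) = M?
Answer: 1636795601/8 ≈ 2.0460e+8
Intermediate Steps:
y = 996 (y = -4*(-249) = 996)
P = -1628859473/8 (P = -5/8 + ((-21754 + 5553) + (39527 - 256)*(39987 - 81464))/8 = -5/8 + (-16201 + 39271*(-41477))/8 = -5/8 + (-16201 - 1628843267)/8 = -5/8 + (⅛)*(-1628859468) = -5/8 - 407214867/2 = -1628859473/8 ≈ -2.0361e+8)
F(y) - P = 996² - 1*(-1628859473/8) = 992016 + 1628859473/8 = 1636795601/8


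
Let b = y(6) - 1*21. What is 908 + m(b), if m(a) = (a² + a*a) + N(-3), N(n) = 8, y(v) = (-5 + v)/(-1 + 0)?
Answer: 1884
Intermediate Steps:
y(v) = 5 - v (y(v) = (-5 + v)/(-1) = (-5 + v)*(-1) = 5 - v)
b = -22 (b = (5 - 1*6) - 1*21 = (5 - 6) - 21 = -1 - 21 = -22)
m(a) = 8 + 2*a² (m(a) = (a² + a*a) + 8 = (a² + a²) + 8 = 2*a² + 8 = 8 + 2*a²)
908 + m(b) = 908 + (8 + 2*(-22)²) = 908 + (8 + 2*484) = 908 + (8 + 968) = 908 + 976 = 1884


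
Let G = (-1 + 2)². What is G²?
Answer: 1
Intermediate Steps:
G = 1 (G = 1² = 1)
G² = 1² = 1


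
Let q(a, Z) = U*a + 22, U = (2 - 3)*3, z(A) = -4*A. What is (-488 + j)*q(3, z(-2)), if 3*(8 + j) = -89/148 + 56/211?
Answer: -201403605/31228 ≈ -6449.5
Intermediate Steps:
U = -3 (U = -1*3 = -3)
q(a, Z) = 22 - 3*a (q(a, Z) = -3*a + 22 = 22 - 3*a)
j = -253321/31228 (j = -8 + (-89/148 + 56/211)/3 = -8 + (⅓)*(-10491/31228) = -8 - 3497/31228 = -253321/31228 ≈ -8.1120)
(-488 + j)*q(3, z(-2)) = (-488 - 253321/31228)*(22 - 3*3) = -15492585*(22 - 9)/31228 = -15492585/31228*13 = -201403605/31228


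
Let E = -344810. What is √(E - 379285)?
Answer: 3*I*√80455 ≈ 850.94*I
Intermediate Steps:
√(E - 379285) = √(-344810 - 379285) = √(-724095) = 3*I*√80455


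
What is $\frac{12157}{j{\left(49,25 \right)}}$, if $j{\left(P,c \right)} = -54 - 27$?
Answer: $- \frac{12157}{81} \approx -150.09$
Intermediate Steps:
$j{\left(P,c \right)} = -81$
$\frac{12157}{j{\left(49,25 \right)}} = \frac{12157}{-81} = 12157 \left(- \frac{1}{81}\right) = - \frac{12157}{81}$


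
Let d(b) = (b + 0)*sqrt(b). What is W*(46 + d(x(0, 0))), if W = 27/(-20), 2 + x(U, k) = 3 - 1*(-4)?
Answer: -621/10 - 27*sqrt(5)/4 ≈ -77.193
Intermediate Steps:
x(U, k) = 5 (x(U, k) = -2 + (3 - 1*(-4)) = -2 + (3 + 4) = -2 + 7 = 5)
d(b) = b**(3/2) (d(b) = b*sqrt(b) = b**(3/2))
W = -27/20 (W = 27*(-1/20) = -27/20 ≈ -1.3500)
W*(46 + d(x(0, 0))) = -27*(46 + 5**(3/2))/20 = -27*(46 + 5*sqrt(5))/20 = -621/10 - 27*sqrt(5)/4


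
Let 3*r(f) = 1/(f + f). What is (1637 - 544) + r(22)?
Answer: 144277/132 ≈ 1093.0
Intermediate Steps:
r(f) = 1/(6*f) (r(f) = 1/(3*(f + f)) = 1/(3*((2*f))) = (1/(2*f))/3 = 1/(6*f))
(1637 - 544) + r(22) = (1637 - 544) + (⅙)/22 = 1093 + (⅙)*(1/22) = 1093 + 1/132 = 144277/132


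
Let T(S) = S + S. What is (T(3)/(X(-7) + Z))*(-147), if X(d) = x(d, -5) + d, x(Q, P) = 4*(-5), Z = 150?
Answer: -294/41 ≈ -7.1707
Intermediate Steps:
x(Q, P) = -20
X(d) = -20 + d
T(S) = 2*S
(T(3)/(X(-7) + Z))*(-147) = ((2*3)/((-20 - 7) + 150))*(-147) = (6/(-27 + 150))*(-147) = (6/123)*(-147) = ((1/123)*6)*(-147) = (2/41)*(-147) = -294/41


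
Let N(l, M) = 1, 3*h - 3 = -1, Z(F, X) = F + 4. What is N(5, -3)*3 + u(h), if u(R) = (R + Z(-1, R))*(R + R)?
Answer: 71/9 ≈ 7.8889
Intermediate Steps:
Z(F, X) = 4 + F
h = ⅔ (h = 1 + (⅓)*(-1) = 1 - ⅓ = ⅔ ≈ 0.66667)
u(R) = 2*R*(3 + R) (u(R) = (R + (4 - 1))*(R + R) = (R + 3)*(2*R) = (3 + R)*(2*R) = 2*R*(3 + R))
N(5, -3)*3 + u(h) = 1*3 + 2*(⅔)*(3 + ⅔) = 3 + 2*(⅔)*(11/3) = 3 + 44/9 = 71/9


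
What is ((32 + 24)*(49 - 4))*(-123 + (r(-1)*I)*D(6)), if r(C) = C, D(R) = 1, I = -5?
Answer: -297360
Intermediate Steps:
((32 + 24)*(49 - 4))*(-123 + (r(-1)*I)*D(6)) = ((32 + 24)*(49 - 4))*(-123 - 1*(-5)*1) = (56*45)*(-123 + 5*1) = 2520*(-123 + 5) = 2520*(-118) = -297360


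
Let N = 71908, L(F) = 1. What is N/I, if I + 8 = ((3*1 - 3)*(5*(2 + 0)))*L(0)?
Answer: -17977/2 ≈ -8988.5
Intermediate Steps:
I = -8 (I = -8 + ((3*1 - 3)*(5*(2 + 0)))*1 = -8 + ((3 - 3)*(5*2))*1 = -8 + (0*10)*1 = -8 + 0*1 = -8 + 0 = -8)
N/I = 71908/(-8) = 71908*(-⅛) = -17977/2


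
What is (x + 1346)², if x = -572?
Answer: 599076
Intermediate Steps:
(x + 1346)² = (-572 + 1346)² = 774² = 599076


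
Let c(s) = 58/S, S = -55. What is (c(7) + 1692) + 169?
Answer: 102297/55 ≈ 1859.9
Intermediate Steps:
c(s) = -58/55 (c(s) = 58/(-55) = 58*(-1/55) = -58/55)
(c(7) + 1692) + 169 = (-58/55 + 1692) + 169 = 93002/55 + 169 = 102297/55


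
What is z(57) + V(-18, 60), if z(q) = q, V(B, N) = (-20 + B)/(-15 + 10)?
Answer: 323/5 ≈ 64.600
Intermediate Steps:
V(B, N) = 4 - B/5 (V(B, N) = (-20 + B)/(-5) = (-20 + B)*(-⅕) = 4 - B/5)
z(57) + V(-18, 60) = 57 + (4 - ⅕*(-18)) = 57 + (4 + 18/5) = 57 + 38/5 = 323/5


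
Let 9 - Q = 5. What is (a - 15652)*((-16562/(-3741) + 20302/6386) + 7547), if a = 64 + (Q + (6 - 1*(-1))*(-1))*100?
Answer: -477910353998528/3981671 ≈ -1.2003e+8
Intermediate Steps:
Q = 4 (Q = 9 - 1*5 = 9 - 5 = 4)
a = -236 (a = 64 + (4 + (6 - 1*(-1))*(-1))*100 = 64 + (4 + (6 + 1)*(-1))*100 = 64 + (4 + 7*(-1))*100 = 64 + (4 - 7)*100 = 64 - 3*100 = 64 - 300 = -236)
(a - 15652)*((-16562/(-3741) + 20302/6386) + 7547) = (-236 - 15652)*((-16562/(-3741) + 20302/6386) + 7547) = -15888*((-16562*(-1/3741) + 20302*(1/6386)) + 7547) = -15888*((16562/3741 + 10151/3193) + 7547) = -15888*(90857357/11945013 + 7547) = -15888*90239870468/11945013 = -477910353998528/3981671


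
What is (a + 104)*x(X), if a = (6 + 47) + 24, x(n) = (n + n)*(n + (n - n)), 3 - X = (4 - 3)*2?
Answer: 362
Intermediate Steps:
X = 1 (X = 3 - (4 - 3)*2 = 3 - 2 = 1)
x(n) = 2*n² (x(n) = (2*n)*(n + 0) = (2*n)*n = 2*n²)
a = 77 (a = 53 + 24 = 77)
(a + 104)*x(X) = (77 + 104)*(2*1²) = 181*(2*1) = 181*2 = 362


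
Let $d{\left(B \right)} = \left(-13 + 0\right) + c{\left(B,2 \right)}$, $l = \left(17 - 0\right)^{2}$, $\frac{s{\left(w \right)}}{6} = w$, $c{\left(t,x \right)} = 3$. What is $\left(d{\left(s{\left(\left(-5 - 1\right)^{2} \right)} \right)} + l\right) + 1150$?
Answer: $1429$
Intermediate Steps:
$s{\left(w \right)} = 6 w$
$l = 289$ ($l = \left(17 + 0\right)^{2} = 17^{2} = 289$)
$d{\left(B \right)} = -10$ ($d{\left(B \right)} = \left(-13 + 0\right) + 3 = -13 + 3 = -10$)
$\left(d{\left(s{\left(\left(-5 - 1\right)^{2} \right)} \right)} + l\right) + 1150 = \left(-10 + 289\right) + 1150 = 279 + 1150 = 1429$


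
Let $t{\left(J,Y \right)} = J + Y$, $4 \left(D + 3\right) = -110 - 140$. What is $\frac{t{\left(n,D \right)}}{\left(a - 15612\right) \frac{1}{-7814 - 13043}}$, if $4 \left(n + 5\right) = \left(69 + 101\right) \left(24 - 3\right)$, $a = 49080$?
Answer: $- \frac{2857409}{5578} \approx -512.26$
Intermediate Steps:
$D = - \frac{131}{2}$ ($D = -3 + \frac{-110 - 140}{4} = -3 + \frac{1}{4} \left(-250\right) = -3 - \frac{125}{2} = - \frac{131}{2} \approx -65.5$)
$n = \frac{1775}{2}$ ($n = -5 + \frac{\left(69 + 101\right) \left(24 - 3\right)}{4} = -5 + \frac{170 \cdot 21}{4} = -5 + \frac{1}{4} \cdot 3570 = -5 + \frac{1785}{2} = \frac{1775}{2} \approx 887.5$)
$\frac{t{\left(n,D \right)}}{\left(a - 15612\right) \frac{1}{-7814 - 13043}} = \frac{\frac{1775}{2} - \frac{131}{2}}{\left(49080 - 15612\right) \frac{1}{-7814 - 13043}} = \frac{822}{33468 \frac{1}{-20857}} = \frac{822}{33468 \left(- \frac{1}{20857}\right)} = \frac{822}{- \frac{33468}{20857}} = 822 \left(- \frac{20857}{33468}\right) = - \frac{2857409}{5578}$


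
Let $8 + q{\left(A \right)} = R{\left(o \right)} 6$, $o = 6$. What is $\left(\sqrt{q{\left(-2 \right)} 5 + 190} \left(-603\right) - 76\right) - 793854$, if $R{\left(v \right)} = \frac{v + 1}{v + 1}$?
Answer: $-793930 - 3618 \sqrt{5} \approx -8.0202 \cdot 10^{5}$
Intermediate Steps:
$R{\left(v \right)} = 1$ ($R{\left(v \right)} = \frac{1 + v}{1 + v} = 1$)
$q{\left(A \right)} = -2$ ($q{\left(A \right)} = -8 + 1 \cdot 6 = -8 + 6 = -2$)
$\left(\sqrt{q{\left(-2 \right)} 5 + 190} \left(-603\right) - 76\right) - 793854 = \left(\sqrt{\left(-2\right) 5 + 190} \left(-603\right) - 76\right) - 793854 = \left(\sqrt{-10 + 190} \left(-603\right) - 76\right) - 793854 = \left(\sqrt{180} \left(-603\right) - 76\right) - 793854 = \left(6 \sqrt{5} \left(-603\right) - 76\right) - 793854 = \left(- 3618 \sqrt{5} - 76\right) - 793854 = \left(-76 - 3618 \sqrt{5}\right) - 793854 = -793930 - 3618 \sqrt{5}$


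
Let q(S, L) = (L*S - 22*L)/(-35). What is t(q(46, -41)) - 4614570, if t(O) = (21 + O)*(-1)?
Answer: -161511669/35 ≈ -4.6146e+6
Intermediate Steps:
q(S, L) = 22*L/35 - L*S/35 (q(S, L) = (-22*L + L*S)*(-1/35) = 22*L/35 - L*S/35)
t(O) = -21 - O
t(q(46, -41)) - 4614570 = (-21 - (-41)*(22 - 1*46)/35) - 4614570 = (-21 - (-41)*(22 - 46)/35) - 4614570 = (-21 - (-41)*(-24)/35) - 4614570 = (-21 - 1*984/35) - 4614570 = (-21 - 984/35) - 4614570 = -1719/35 - 4614570 = -161511669/35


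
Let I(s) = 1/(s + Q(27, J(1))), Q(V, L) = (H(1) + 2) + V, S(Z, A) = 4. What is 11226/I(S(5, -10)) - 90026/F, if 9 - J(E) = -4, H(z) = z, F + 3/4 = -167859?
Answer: 256277883380/671439 ≈ 3.8168e+5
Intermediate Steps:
F = -671439/4 (F = -¾ - 167859 = -671439/4 ≈ -1.6786e+5)
J(E) = 13 (J(E) = 9 - 1*(-4) = 9 + 4 = 13)
Q(V, L) = 3 + V (Q(V, L) = (1 + 2) + V = 3 + V)
I(s) = 1/(30 + s) (I(s) = 1/(s + (3 + 27)) = 1/(s + 30) = 1/(30 + s))
11226/I(S(5, -10)) - 90026/F = 11226/(1/(30 + 4)) - 90026/(-671439/4) = 11226/(1/34) - 90026*(-4/671439) = 11226/(1/34) + 360104/671439 = 11226*34 + 360104/671439 = 381684 + 360104/671439 = 256277883380/671439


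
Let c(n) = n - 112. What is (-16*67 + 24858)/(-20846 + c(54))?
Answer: -11893/10452 ≈ -1.1379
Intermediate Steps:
c(n) = -112 + n
(-16*67 + 24858)/(-20846 + c(54)) = (-16*67 + 24858)/(-20846 + (-112 + 54)) = (-1072 + 24858)/(-20846 - 58) = 23786/(-20904) = 23786*(-1/20904) = -11893/10452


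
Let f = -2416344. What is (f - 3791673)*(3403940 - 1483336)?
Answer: -11923142282268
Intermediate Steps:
(f - 3791673)*(3403940 - 1483336) = (-2416344 - 3791673)*(3403940 - 1483336) = -6208017*1920604 = -11923142282268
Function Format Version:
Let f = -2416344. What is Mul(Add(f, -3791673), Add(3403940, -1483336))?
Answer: -11923142282268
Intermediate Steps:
Mul(Add(f, -3791673), Add(3403940, -1483336)) = Mul(Add(-2416344, -3791673), Add(3403940, -1483336)) = Mul(-6208017, 1920604) = -11923142282268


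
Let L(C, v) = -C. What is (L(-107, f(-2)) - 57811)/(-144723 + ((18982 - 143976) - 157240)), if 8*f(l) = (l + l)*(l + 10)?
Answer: 57704/426957 ≈ 0.13515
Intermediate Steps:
f(l) = l*(10 + l)/4 (f(l) = ((l + l)*(l + 10))/8 = ((2*l)*(10 + l))/8 = (2*l*(10 + l))/8 = l*(10 + l)/4)
(L(-107, f(-2)) - 57811)/(-144723 + ((18982 - 143976) - 157240)) = (-1*(-107) - 57811)/(-144723 + ((18982 - 143976) - 157240)) = (107 - 57811)/(-144723 + (-124994 - 157240)) = -57704/(-144723 - 282234) = -57704/(-426957) = -57704*(-1/426957) = 57704/426957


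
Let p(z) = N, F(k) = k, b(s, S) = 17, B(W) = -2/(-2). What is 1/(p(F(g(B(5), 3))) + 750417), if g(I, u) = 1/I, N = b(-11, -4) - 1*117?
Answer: 1/750317 ≈ 1.3328e-6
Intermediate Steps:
B(W) = 1 (B(W) = -2*(-1/2) = 1)
N = -100 (N = 17 - 1*117 = 17 - 117 = -100)
p(z) = -100
1/(p(F(g(B(5), 3))) + 750417) = 1/(-100 + 750417) = 1/750317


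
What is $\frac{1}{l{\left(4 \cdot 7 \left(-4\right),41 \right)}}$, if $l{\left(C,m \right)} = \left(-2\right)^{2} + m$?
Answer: $\frac{1}{45} \approx 0.022222$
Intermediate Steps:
$l{\left(C,m \right)} = 4 + m$
$\frac{1}{l{\left(4 \cdot 7 \left(-4\right),41 \right)}} = \frac{1}{4 + 41} = \frac{1}{45}$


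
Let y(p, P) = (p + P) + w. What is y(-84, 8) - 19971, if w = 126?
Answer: -19921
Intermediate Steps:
y(p, P) = 126 + P + p (y(p, P) = (p + P) + 126 = (P + p) + 126 = 126 + P + p)
y(-84, 8) - 19971 = (126 + 8 - 84) - 19971 = 50 - 19971 = -19921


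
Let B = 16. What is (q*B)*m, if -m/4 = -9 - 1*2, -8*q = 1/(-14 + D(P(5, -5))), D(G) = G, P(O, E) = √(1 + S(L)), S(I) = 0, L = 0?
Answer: 88/13 ≈ 6.7692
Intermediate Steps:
P(O, E) = 1 (P(O, E) = √(1 + 0) = √1 = 1)
q = 1/104 (q = -1/(8*(-14 + 1)) = -⅛/(-13) = -⅛*(-1/13) = 1/104 ≈ 0.0096154)
m = 44 (m = -4*(-9 - 1*2) = -4*(-9 - 2) = -4*(-11) = 44)
(q*B)*m = ((1/104)*16)*44 = (2/13)*44 = 88/13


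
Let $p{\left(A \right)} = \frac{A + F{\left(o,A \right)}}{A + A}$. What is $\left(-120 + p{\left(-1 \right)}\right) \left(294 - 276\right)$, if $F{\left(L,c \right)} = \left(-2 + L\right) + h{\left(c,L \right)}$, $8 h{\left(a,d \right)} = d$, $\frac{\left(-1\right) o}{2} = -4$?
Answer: $-2214$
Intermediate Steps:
$o = 8$ ($o = \left(-2\right) \left(-4\right) = 8$)
$h{\left(a,d \right)} = \frac{d}{8}$
$F{\left(L,c \right)} = -2 + \frac{9 L}{8}$ ($F{\left(L,c \right)} = \left(-2 + L\right) + \frac{L}{8} = -2 + \frac{9 L}{8}$)
$p{\left(A \right)} = \frac{7 + A}{2 A}$ ($p{\left(A \right)} = \frac{A + \left(-2 + \frac{9}{8} \cdot 8\right)}{A + A} = \frac{A + \left(-2 + 9\right)}{2 A} = \left(A + 7\right) \frac{1}{2 A} = \left(7 + A\right) \frac{1}{2 A} = \frac{7 + A}{2 A}$)
$\left(-120 + p{\left(-1 \right)}\right) \left(294 - 276\right) = \left(-120 + \frac{7 - 1}{2 \left(-1\right)}\right) \left(294 - 276\right) = \left(-120 + \frac{1}{2} \left(-1\right) 6\right) 18 = \left(-120 - 3\right) 18 = \left(-123\right) 18 = -2214$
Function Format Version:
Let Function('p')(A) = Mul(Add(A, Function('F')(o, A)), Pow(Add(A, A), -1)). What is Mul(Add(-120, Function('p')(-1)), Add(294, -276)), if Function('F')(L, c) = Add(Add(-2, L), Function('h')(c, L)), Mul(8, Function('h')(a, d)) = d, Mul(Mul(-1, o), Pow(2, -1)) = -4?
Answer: -2214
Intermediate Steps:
o = 8 (o = Mul(-2, -4) = 8)
Function('h')(a, d) = Mul(Rational(1, 8), d)
Function('F')(L, c) = Add(-2, Mul(Rational(9, 8), L)) (Function('F')(L, c) = Add(Add(-2, L), Mul(Rational(1, 8), L)) = Add(-2, Mul(Rational(9, 8), L)))
Function('p')(A) = Mul(Rational(1, 2), Pow(A, -1), Add(7, A)) (Function('p')(A) = Mul(Add(A, Add(-2, Mul(Rational(9, 8), 8))), Pow(Add(A, A), -1)) = Mul(Add(A, Add(-2, 9)), Pow(Mul(2, A), -1)) = Mul(Add(A, 7), Mul(Rational(1, 2), Pow(A, -1))) = Mul(Add(7, A), Mul(Rational(1, 2), Pow(A, -1))) = Mul(Rational(1, 2), Pow(A, -1), Add(7, A)))
Mul(Add(-120, Function('p')(-1)), Add(294, -276)) = Mul(Add(-120, Mul(Rational(1, 2), Pow(-1, -1), Add(7, -1))), Add(294, -276)) = Mul(Add(-120, Mul(Rational(1, 2), -1, 6)), 18) = Mul(Add(-120, -3), 18) = Mul(-123, 18) = -2214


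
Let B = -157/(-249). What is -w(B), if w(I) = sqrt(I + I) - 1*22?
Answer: 22 - sqrt(78186)/249 ≈ 20.877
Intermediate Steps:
B = 157/249 (B = -157*(-1/249) = 157/249 ≈ 0.63052)
w(I) = -22 + sqrt(2)*sqrt(I) (w(I) = sqrt(2*I) - 22 = sqrt(2)*sqrt(I) - 22 = -22 + sqrt(2)*sqrt(I))
-w(B) = -(-22 + sqrt(2)*sqrt(157/249)) = -(-22 + sqrt(2)*(sqrt(39093)/249)) = -(-22 + sqrt(78186)/249) = 22 - sqrt(78186)/249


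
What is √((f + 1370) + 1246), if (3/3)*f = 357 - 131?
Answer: 7*√58 ≈ 53.310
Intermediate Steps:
f = 226 (f = 357 - 131 = 226)
√((f + 1370) + 1246) = √((226 + 1370) + 1246) = √(1596 + 1246) = √2842 = 7*√58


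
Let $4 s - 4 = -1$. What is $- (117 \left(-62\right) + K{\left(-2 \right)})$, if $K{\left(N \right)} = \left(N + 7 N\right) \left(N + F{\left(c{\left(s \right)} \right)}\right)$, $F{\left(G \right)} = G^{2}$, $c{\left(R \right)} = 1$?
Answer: $7238$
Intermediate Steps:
$s = \frac{3}{4}$ ($s = 1 + \frac{1}{4} \left(-1\right) = 1 - \frac{1}{4} = \frac{3}{4} \approx 0.75$)
$K{\left(N \right)} = 8 N \left(1 + N\right)$ ($K{\left(N \right)} = \left(N + 7 N\right) \left(N + 1^{2}\right) = 8 N \left(N + 1\right) = 8 N \left(1 + N\right)$)
$- (117 \left(-62\right) + K{\left(-2 \right)}) = - (117 \left(-62\right) + 8 \left(-2\right) \left(1 - 2\right)) = - (-7254 + 8 \left(-2\right) \left(-1\right)) = - (-7254 + 16) = \left(-1\right) \left(-7238\right) = 7238$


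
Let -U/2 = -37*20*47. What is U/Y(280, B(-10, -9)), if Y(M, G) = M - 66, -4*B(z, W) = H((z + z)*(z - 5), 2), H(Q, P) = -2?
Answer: 34780/107 ≈ 325.05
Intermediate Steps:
B(z, W) = ½ (B(z, W) = -¼*(-2) = ½)
Y(M, G) = -66 + M
U = 69560 (U = -2*(-37*20)*47 = -(-1480)*47 = -2*(-34780) = 69560)
U/Y(280, B(-10, -9)) = 69560/(-66 + 280) = 69560/214 = 69560*(1/214) = 34780/107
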